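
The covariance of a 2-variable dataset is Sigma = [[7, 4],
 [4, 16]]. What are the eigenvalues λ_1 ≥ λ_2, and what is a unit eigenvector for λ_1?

Step 1 — characteristic polynomial of 2×2 Sigma:
  det(Sigma - λI) = λ² - trace · λ + det = 0.
  trace = 7 + 16 = 23, det = 7·16 - (4)² = 96.
Step 2 — discriminant:
  Δ = trace² - 4·det = 529 - 384 = 145.
Step 3 — eigenvalues:
  λ = (trace ± √Δ)/2 = (23 ± 12.0416)/2,
  λ_1 = 17.5208,  λ_2 = 5.4792.

Step 4 — unit eigenvector for λ_1: solve (Sigma - λ_1 I)v = 0. First row:
  (7 - 17.5208)·v_x + (4)·v_y = 0, i.e. (-10.5208)·v_x + (4)·v_y = 0,
  so v ∝ (b, λ_1 - a) = (4, 10.5208) = u.
  ||u|| = √((4)² + (10.5208)²) = √(126.6872) ≈ 11.2555,
  v_1 = u/||u|| ≈ (0.3554, 0.9347) (||v_1|| = 1).

λ_1 = 17.5208,  λ_2 = 5.4792;  v_1 ≈ (0.3554, 0.9347)


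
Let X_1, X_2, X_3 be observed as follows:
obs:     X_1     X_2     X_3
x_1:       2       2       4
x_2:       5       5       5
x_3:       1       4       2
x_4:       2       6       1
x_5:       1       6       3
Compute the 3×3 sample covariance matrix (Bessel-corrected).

Step 1 — column means:
  mean(X_1) = (2 + 5 + 1 + 2 + 1) / 5 = 11/5 = 2.2
  mean(X_2) = (2 + 5 + 4 + 6 + 6) / 5 = 23/5 = 4.6
  mean(X_3) = (4 + 5 + 2 + 1 + 3) / 5 = 15/5 = 3

Step 2 — sample covariance S[i,j] = (1/(n-1)) · Σ_k (x_{k,i} - mean_i) · (x_{k,j} - mean_j), with n-1 = 4.
  S[X_1,X_1] = ((-0.2)·(-0.2) + (2.8)·(2.8) + (-1.2)·(-1.2) + (-0.2)·(-0.2) + (-1.2)·(-1.2)) / 4 = 10.8/4 = 2.7
  S[X_1,X_2] = ((-0.2)·(-2.6) + (2.8)·(0.4) + (-1.2)·(-0.6) + (-0.2)·(1.4) + (-1.2)·(1.4)) / 4 = 0.4/4 = 0.1
  S[X_1,X_3] = ((-0.2)·(1) + (2.8)·(2) + (-1.2)·(-1) + (-0.2)·(-2) + (-1.2)·(0)) / 4 = 7/4 = 1.75
  S[X_2,X_2] = ((-2.6)·(-2.6) + (0.4)·(0.4) + (-0.6)·(-0.6) + (1.4)·(1.4) + (1.4)·(1.4)) / 4 = 11.2/4 = 2.8
  S[X_2,X_3] = ((-2.6)·(1) + (0.4)·(2) + (-0.6)·(-1) + (1.4)·(-2) + (1.4)·(0)) / 4 = -4/4 = -1
  S[X_3,X_3] = ((1)·(1) + (2)·(2) + (-1)·(-1) + (-2)·(-2) + (0)·(0)) / 4 = 10/4 = 2.5

S is symmetric (S[j,i] = S[i,j]). Assembling:

S = [[2.7, 0.1, 1.75],
 [0.1, 2.8, -1],
 [1.75, -1, 2.5]]


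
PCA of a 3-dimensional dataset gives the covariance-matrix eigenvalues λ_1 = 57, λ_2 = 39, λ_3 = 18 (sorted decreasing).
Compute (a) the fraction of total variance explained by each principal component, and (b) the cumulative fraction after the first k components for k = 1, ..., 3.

Step 1 — total variance = trace(Sigma) = Σ λ_i = 57 + 39 + 18 = 114.

Step 2 — fraction explained by component i = λ_i / Σ λ:
  PC1: 57/114 = 0.5
  PC2: 39/114 = 0.3421
  PC3: 18/114 = 0.1579

Step 3 — cumulative fraction after k components = (λ_1 + ... + λ_k) / Σ λ:
  k = 1: 57/114 = 0.5
  k = 2: (57 + 39)/114 = 96/114 = 0.8421
  k = 3: (57 + 39 + 18)/114 = 114/114 = 1

Summary (fraction, with percent):

explained: PC1 0.5 (50%), PC2 0.3421 (34.21%), PC3 0.1579 (15.79%);  cumulative: 0.5, 0.8421, 1


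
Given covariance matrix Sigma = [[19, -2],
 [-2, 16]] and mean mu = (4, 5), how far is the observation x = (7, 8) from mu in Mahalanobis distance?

Step 1 — centre the observation: (x - mu) = (3, 3).

Step 2 — invert Sigma. det(Sigma) = 19·16 - (-2)² = 300.
  Sigma^{-1} = (1/det) · [[d, -b], [-b, a]] = [[0.0533, 0.0067],
 [0.0067, 0.0633]].

Step 3 — form the quadratic (x - mu)^T · Sigma^{-1} · (x - mu):
  Sigma^{-1} · (x - mu) = (0.18, 0.21).
  (x - mu)^T · [Sigma^{-1} · (x - mu)] = (3)·(0.18) + (3)·(0.21) = 1.17.

Step 4 — take square root: d = √(1.17) ≈ 1.0817.

d(x, mu) = √(1.17) ≈ 1.0817


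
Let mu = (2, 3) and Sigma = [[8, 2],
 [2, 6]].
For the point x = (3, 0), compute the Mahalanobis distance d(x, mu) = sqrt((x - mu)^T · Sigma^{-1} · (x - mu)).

Step 1 — centre the observation: (x - mu) = (1, -3).

Step 2 — invert Sigma. det(Sigma) = 8·6 - (2)² = 44.
  Sigma^{-1} = (1/det) · [[d, -b], [-b, a]] = [[0.1364, -0.0455],
 [-0.0455, 0.1818]].

Step 3 — form the quadratic (x - mu)^T · Sigma^{-1} · (x - mu):
  Sigma^{-1} · (x - mu) = (0.2727, -0.5909).
  (x - mu)^T · [Sigma^{-1} · (x - mu)] = (1)·(0.2727) + (-3)·(-0.5909) = 2.0455.

Step 4 — take square root: d = √(2.0455) ≈ 1.4302.

d(x, mu) = √(2.0455) ≈ 1.4302


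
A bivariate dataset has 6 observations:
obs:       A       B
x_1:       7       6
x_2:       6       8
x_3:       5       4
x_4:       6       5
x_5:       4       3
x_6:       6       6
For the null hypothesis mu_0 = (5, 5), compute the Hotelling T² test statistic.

Step 1 — sample mean vector:
  mean(A) = (7 + 6 + 5 + 6 + 4 + 6) / 6 = 34/6 = 5.6667
  mean(B) = (6 + 8 + 4 + 5 + 3 + 6) / 6 = 32/6 = 5.3333
  x̄ = (5.6667, 5.3333),  deviation x̄ - mu_0 = (5.6667, 5.3333) - (5, 5) = (0.6667, 0.3333).

Step 2 — sample covariance matrix, S[i,j] = (1/(n-1)) · Σ_k (x_{k,i} - mean_i) · (x_{k,j} - mean_j), divisor n-1 = 5:
  S[A,A] = ((1.3333)·(1.3333) + (0.3333)·(0.3333) + (-0.6667)·(-0.6667) + (0.3333)·(0.3333) + (-1.6667)·(-1.6667) + (0.3333)·(0.3333)) / 5 = 5.3333/5 = 1.0667
  S[A,B] = ((1.3333)·(0.6667) + (0.3333)·(2.6667) + (-0.6667)·(-1.3333) + (0.3333)·(-0.3333) + (-1.6667)·(-2.3333) + (0.3333)·(0.6667)) / 5 = 6.6667/5 = 1.3333
  S[B,B] = ((0.6667)·(0.6667) + (2.6667)·(2.6667) + (-1.3333)·(-1.3333) + (-0.3333)·(-0.3333) + (-2.3333)·(-2.3333) + (0.6667)·(0.6667)) / 5 = 15.3333/5 = 3.0667
  S = [[1.0667, 1.3333],
 [1.3333, 3.0667]].

Step 3 — invert S. det(S) = 1.0667·3.0667 - (1.3333)² = 1.4933.
  S^{-1} = (1/det) · [[d, -b], [-b, a]] = [[2.0536, -0.8929],
 [-0.8929, 0.7143]].

Step 4 — quadratic form (x̄ - mu_0)^T · S^{-1} · (x̄ - mu_0):
  S^{-1} · (x̄ - mu_0) = (1.0714, -0.3571),
  (x̄ - mu_0)^T · [...] = (0.6667)·(1.0714) + (0.3333)·(-0.3571) = 0.5952.

Step 5 — scale by n: T² = 6 · 0.5952 = 3.5714.

T² ≈ 3.5714


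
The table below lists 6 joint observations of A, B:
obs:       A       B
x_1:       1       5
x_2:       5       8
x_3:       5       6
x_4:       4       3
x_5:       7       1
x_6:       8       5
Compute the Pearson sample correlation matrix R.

Step 1 — column means:
  mean(A) = (1 + 5 + 5 + 4 + 7 + 8) / 6 = 30/6 = 5
  mean(B) = (5 + 8 + 6 + 3 + 1 + 5) / 6 = 28/6 = 4.6667

Step 2 — sample variances and covariances s[i,j] = (1/(n-1)) · Σ_k (x_{k,i} - mean_i) · (x_{k,j} - mean_j), with n-1 = 5:
  s[A,A] = ((-4)·(-4) + (0)·(0) + (0)·(0) + (-1)·(-1) + (2)·(2) + (3)·(3)) / 5 = 30/5 = 6
  s[A,B] = ((-4)·(0.3333) + (0)·(3.3333) + (0)·(1.3333) + (-1)·(-1.6667) + (2)·(-3.6667) + (3)·(0.3333)) / 5 = -6/5 = -1.2
  s[B,B] = ((0.3333)·(0.3333) + (3.3333)·(3.3333) + (1.3333)·(1.3333) + (-1.6667)·(-1.6667) + (-3.6667)·(-3.6667) + (0.3333)·(0.3333)) / 5 = 29.3333/5 = 5.8667
  Sample standard deviations s_i = √(s[i,i]):
  s(A) = √(6) = 2.4495
  s(B) = √(5.8667) = 2.4221

Step 3 — r_{ij} = s_{ij} / (s_i · s_j):
  r[A,A] = 1 (diagonal).
  r[A,B] = -1.2 / (2.4495 · 2.4221) = -1.2 / 5.933 = -0.2023
  r[B,B] = 1 (diagonal).

R is symmetric with unit diagonal. Assembling:

R = [[1, -0.2023],
 [-0.2023, 1]]


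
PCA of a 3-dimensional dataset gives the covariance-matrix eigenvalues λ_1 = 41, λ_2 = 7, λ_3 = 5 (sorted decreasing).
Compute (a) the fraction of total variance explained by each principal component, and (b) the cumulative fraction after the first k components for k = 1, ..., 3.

Step 1 — total variance = trace(Sigma) = Σ λ_i = 41 + 7 + 5 = 53.

Step 2 — fraction explained by component i = λ_i / Σ λ:
  PC1: 41/53 = 0.7736
  PC2: 7/53 = 0.1321
  PC3: 5/53 = 0.0943

Step 3 — cumulative fraction after k components = (λ_1 + ... + λ_k) / Σ λ:
  k = 1: 41/53 = 0.7736
  k = 2: (41 + 7)/53 = 48/53 = 0.9057
  k = 3: (41 + 7 + 5)/53 = 53/53 = 1

Summary (fraction, with percent):

explained: PC1 0.7736 (77.36%), PC2 0.1321 (13.21%), PC3 0.0943 (9.43%);  cumulative: 0.7736, 0.9057, 1


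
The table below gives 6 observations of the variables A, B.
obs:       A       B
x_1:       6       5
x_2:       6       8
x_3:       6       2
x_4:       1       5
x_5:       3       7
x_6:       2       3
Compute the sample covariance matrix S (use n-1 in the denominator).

Step 1 — column means:
  mean(A) = (6 + 6 + 6 + 1 + 3 + 2) / 6 = 24/6 = 4
  mean(B) = (5 + 8 + 2 + 5 + 7 + 3) / 6 = 30/6 = 5

Step 2 — sample covariance S[i,j] = (1/(n-1)) · Σ_k (x_{k,i} - mean_i) · (x_{k,j} - mean_j), with n-1 = 5.
  S[A,A] = ((2)·(2) + (2)·(2) + (2)·(2) + (-3)·(-3) + (-1)·(-1) + (-2)·(-2)) / 5 = 26/5 = 5.2
  S[A,B] = ((2)·(0) + (2)·(3) + (2)·(-3) + (-3)·(0) + (-1)·(2) + (-2)·(-2)) / 5 = 2/5 = 0.4
  S[B,B] = ((0)·(0) + (3)·(3) + (-3)·(-3) + (0)·(0) + (2)·(2) + (-2)·(-2)) / 5 = 26/5 = 5.2

S is symmetric (S[j,i] = S[i,j]). Assembling:

S = [[5.2, 0.4],
 [0.4, 5.2]]


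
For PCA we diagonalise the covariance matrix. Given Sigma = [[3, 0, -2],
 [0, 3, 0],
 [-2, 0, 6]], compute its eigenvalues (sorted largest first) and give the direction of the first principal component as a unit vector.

Step 1 — characteristic polynomial p(λ) = det(λI - Sigma) = λ³ - tr·λ² + c_1·λ - det, where tr = trace, c_1 = sum of the principal 2×2 minors, det = det(Sigma):
  tr = 3 + 3 + 6 = 12,
  c_1 = (3·3 - (0)²) + (3·6 - (-2)²) + (3·6 - (0)²) = 9 + 14 + 18 = 41,
  det = 3·(3·6 - (0)²) - (0)·((0)·6 - (0)·(-2)) + (-2)·((0)·(0) - 3·(-2)) = 3·(18) - (0)·(0) + (-2)·(6) = 42.
  So p(λ) = λ³ - 12λ² + 41λ - 42.
Step 2 — look for an integer root (rational root theorem: any rational root is an integer divisor of 42). Testing λ = 2:
  p(2) = 8 - 48 + 82 - 42 = 0  ✓
  Dividing out (λ - 2): p(λ) = (λ - 2)(λ² - 10λ + 21).
Step 3 — remaining eigenvalues from the quadratic λ² - 10λ + 21 = 0:
  Δ = 10² - 4·21 = 100 - 84 = 16,  λ = (10 ± √16)/2 = (10 ± 4)/2 = 7 or 3.
  Sorted: λ_1 = 7,  λ_2 = 3,  λ_3 = 2  (check: sum = 12 = tr ✓).

Step 4 — unit eigenvector for λ_1 = 7: v spans the null space of (Sigma - λ_1 I), whose rows are
  r_1 = (-4, 0, -2),  r_2 = (0, -4, 0),  r_3 = (-2, 0, -1).
  v is orthogonal to every row, so take v ∝ r_1 × r_2 = ((0)·(0) - (-2)·(-4), (-2)·(0) - (-4)·(0), (-4)·(-4) - (0)·(0)) = (-8, 0, 16).
  Rescale (divide by 8; multiply by -1 so the first nonzero entry is positive): u = (1, 0, -2).
  ||u|| = √((1)² + (0)² + (-2)²) = √(5) ≈ 2.2361,  v_1 = u/||u|| ≈ (0.4472, 0, -0.8944) (||v_1|| = 1).

λ_1 = 7,  λ_2 = 3,  λ_3 = 2;  v_1 ≈ (0.4472, 0, -0.8944)


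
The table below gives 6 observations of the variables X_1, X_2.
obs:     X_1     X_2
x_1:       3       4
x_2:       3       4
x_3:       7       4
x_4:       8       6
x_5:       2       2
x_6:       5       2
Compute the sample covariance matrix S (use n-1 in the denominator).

Step 1 — column means:
  mean(X_1) = (3 + 3 + 7 + 8 + 2 + 5) / 6 = 28/6 = 4.6667
  mean(X_2) = (4 + 4 + 4 + 6 + 2 + 2) / 6 = 22/6 = 3.6667

Step 2 — sample covariance S[i,j] = (1/(n-1)) · Σ_k (x_{k,i} - mean_i) · (x_{k,j} - mean_j), with n-1 = 5.
  S[X_1,X_1] = ((-1.6667)·(-1.6667) + (-1.6667)·(-1.6667) + (2.3333)·(2.3333) + (3.3333)·(3.3333) + (-2.6667)·(-2.6667) + (0.3333)·(0.3333)) / 5 = 29.3333/5 = 5.8667
  S[X_1,X_2] = ((-1.6667)·(0.3333) + (-1.6667)·(0.3333) + (2.3333)·(0.3333) + (3.3333)·(2.3333) + (-2.6667)·(-1.6667) + (0.3333)·(-1.6667)) / 5 = 11.3333/5 = 2.2667
  S[X_2,X_2] = ((0.3333)·(0.3333) + (0.3333)·(0.3333) + (0.3333)·(0.3333) + (2.3333)·(2.3333) + (-1.6667)·(-1.6667) + (-1.6667)·(-1.6667)) / 5 = 11.3333/5 = 2.2667

S is symmetric (S[j,i] = S[i,j]). Assembling:

S = [[5.8667, 2.2667],
 [2.2667, 2.2667]]


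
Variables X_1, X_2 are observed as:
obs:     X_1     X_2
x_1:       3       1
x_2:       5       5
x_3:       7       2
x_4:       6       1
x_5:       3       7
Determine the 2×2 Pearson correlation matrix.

Step 1 — column means:
  mean(X_1) = (3 + 5 + 7 + 6 + 3) / 5 = 24/5 = 4.8
  mean(X_2) = (1 + 5 + 2 + 1 + 7) / 5 = 16/5 = 3.2

Step 2 — sample variances and covariances s[i,j] = (1/(n-1)) · Σ_k (x_{k,i} - mean_i) · (x_{k,j} - mean_j), with n-1 = 4:
  s[X_1,X_1] = ((-1.8)·(-1.8) + (0.2)·(0.2) + (2.2)·(2.2) + (1.2)·(1.2) + (-1.8)·(-1.8)) / 4 = 12.8/4 = 3.2
  s[X_1,X_2] = ((-1.8)·(-2.2) + (0.2)·(1.8) + (2.2)·(-1.2) + (1.2)·(-2.2) + (-1.8)·(3.8)) / 4 = -7.8/4 = -1.95
  s[X_2,X_2] = ((-2.2)·(-2.2) + (1.8)·(1.8) + (-1.2)·(-1.2) + (-2.2)·(-2.2) + (3.8)·(3.8)) / 4 = 28.8/4 = 7.2
  Sample standard deviations s_i = √(s[i,i]):
  s(X_1) = √(3.2) = 1.7889
  s(X_2) = √(7.2) = 2.6833

Step 3 — r_{ij} = s_{ij} / (s_i · s_j):
  r[X_1,X_1] = 1 (diagonal).
  r[X_1,X_2] = -1.95 / (1.7889 · 2.6833) = -1.95 / 4.8 = -0.4062
  r[X_2,X_2] = 1 (diagonal).

R is symmetric with unit diagonal. Assembling:

R = [[1, -0.4062],
 [-0.4062, 1]]


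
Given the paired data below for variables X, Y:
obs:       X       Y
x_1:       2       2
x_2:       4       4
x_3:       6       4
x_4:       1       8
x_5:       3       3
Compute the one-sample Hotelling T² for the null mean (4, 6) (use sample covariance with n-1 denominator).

Step 1 — sample mean vector:
  mean(X) = (2 + 4 + 6 + 1 + 3) / 5 = 16/5 = 3.2
  mean(Y) = (2 + 4 + 4 + 8 + 3) / 5 = 21/5 = 4.2
  x̄ = (3.2, 4.2),  deviation x̄ - mu_0 = (3.2, 4.2) - (4, 6) = (-0.8, -1.8).

Step 2 — sample covariance matrix, S[i,j] = (1/(n-1)) · Σ_k (x_{k,i} - mean_i) · (x_{k,j} - mean_j), divisor n-1 = 4:
  S[X,X] = ((-1.2)·(-1.2) + (0.8)·(0.8) + (2.8)·(2.8) + (-2.2)·(-2.2) + (-0.2)·(-0.2)) / 4 = 14.8/4 = 3.7
  S[X,Y] = ((-1.2)·(-2.2) + (0.8)·(-0.2) + (2.8)·(-0.2) + (-2.2)·(3.8) + (-0.2)·(-1.2)) / 4 = -6.2/4 = -1.55
  S[Y,Y] = ((-2.2)·(-2.2) + (-0.2)·(-0.2) + (-0.2)·(-0.2) + (3.8)·(3.8) + (-1.2)·(-1.2)) / 4 = 20.8/4 = 5.2
  S = [[3.7, -1.55],
 [-1.55, 5.2]].

Step 3 — invert S. det(S) = 3.7·5.2 - (-1.55)² = 16.8375.
  S^{-1} = (1/det) · [[d, -b], [-b, a]] = [[0.3088, 0.0921],
 [0.0921, 0.2197]].

Step 4 — quadratic form (x̄ - mu_0)^T · S^{-1} · (x̄ - mu_0):
  S^{-1} · (x̄ - mu_0) = (-0.4128, -0.4692),
  (x̄ - mu_0)^T · [...] = (-0.8)·(-0.4128) + (-1.8)·(-0.4692) = 1.1748.

Step 5 — scale by n: T² = 5 · 1.1748 = 5.8738.

T² ≈ 5.8738


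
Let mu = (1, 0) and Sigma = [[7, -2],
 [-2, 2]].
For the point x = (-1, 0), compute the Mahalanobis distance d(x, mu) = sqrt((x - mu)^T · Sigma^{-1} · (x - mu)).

Step 1 — centre the observation: (x - mu) = (-2, 0).

Step 2 — invert Sigma. det(Sigma) = 7·2 - (-2)² = 10.
  Sigma^{-1} = (1/det) · [[d, -b], [-b, a]] = [[0.2, 0.2],
 [0.2, 0.7]].

Step 3 — form the quadratic (x - mu)^T · Sigma^{-1} · (x - mu):
  Sigma^{-1} · (x - mu) = (-0.4, -0.4).
  (x - mu)^T · [Sigma^{-1} · (x - mu)] = (-2)·(-0.4) + (0)·(-0.4) = 0.8.

Step 4 — take square root: d = √(0.8) ≈ 0.8944.

d(x, mu) = √(0.8) ≈ 0.8944


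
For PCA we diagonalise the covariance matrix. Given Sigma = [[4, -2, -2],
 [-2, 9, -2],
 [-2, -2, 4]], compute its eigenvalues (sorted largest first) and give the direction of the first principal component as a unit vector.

Step 1 — characteristic polynomial p(λ) = det(λI - Sigma) = λ³ - tr·λ² + c_1·λ - det, where tr = trace, c_1 = sum of the principal 2×2 minors, det = det(Sigma):
  tr = 4 + 9 + 4 = 17,
  c_1 = (4·9 - (-2)²) + (4·4 - (-2)²) + (9·4 - (-2)²) = 32 + 12 + 32 = 76,
  det = 4·(9·4 - (-2)²) - (-2)·((-2)·4 - (-2)·(-2)) + (-2)·((-2)·(-2) - 9·(-2)) = 4·(32) - (-2)·(-12) + (-2)·(22) = 60.
  So p(λ) = λ³ - 17λ² + 76λ - 60.
Step 2 — look for an integer root (rational root theorem: any rational root is an integer divisor of 60). Testing λ = 1:
  p(1) = 1 - 17 + 76 - 60 = 0  ✓
  Dividing out (λ - 1): p(λ) = (λ - 1)(λ² - 16λ + 60).
Step 3 — remaining eigenvalues from the quadratic λ² - 16λ + 60 = 0:
  Δ = 16² - 4·60 = 256 - 240 = 16,  λ = (16 ± √16)/2 = (16 ± 4)/2 = 10 or 6.
  Sorted: λ_1 = 10,  λ_2 = 6,  λ_3 = 1  (check: sum = 17 = tr ✓).

Step 4 — unit eigenvector for λ_1 = 10: v spans the null space of (Sigma - λ_1 I), whose rows are
  r_1 = (-6, -2, -2),  r_2 = (-2, -1, -2),  r_3 = (-2, -2, -6).
  v is orthogonal to every row, so take v ∝ r_1 × r_2 = ((-2)·(-2) - (-2)·(-1), (-2)·(-2) - (-6)·(-2), (-6)·(-1) - (-2)·(-2)) = (2, -8, 2).
  Rescale (divide by 2): u = (1, -4, 1).
  ||u|| = √((1)² + (-4)² + (1)²) = √(18) ≈ 4.2426,  v_1 = u/||u|| ≈ (0.2357, -0.9428, 0.2357) (||v_1|| = 1).

λ_1 = 10,  λ_2 = 6,  λ_3 = 1;  v_1 ≈ (0.2357, -0.9428, 0.2357)


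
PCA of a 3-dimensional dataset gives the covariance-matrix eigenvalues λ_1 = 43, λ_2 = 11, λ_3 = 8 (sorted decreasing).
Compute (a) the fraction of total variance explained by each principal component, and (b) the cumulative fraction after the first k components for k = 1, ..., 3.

Step 1 — total variance = trace(Sigma) = Σ λ_i = 43 + 11 + 8 = 62.

Step 2 — fraction explained by component i = λ_i / Σ λ:
  PC1: 43/62 = 0.6935
  PC2: 11/62 = 0.1774
  PC3: 8/62 = 0.129

Step 3 — cumulative fraction after k components = (λ_1 + ... + λ_k) / Σ λ:
  k = 1: 43/62 = 0.6935
  k = 2: (43 + 11)/62 = 54/62 = 0.871
  k = 3: (43 + 11 + 8)/62 = 62/62 = 1

Summary (fraction, with percent):

explained: PC1 0.6935 (69.35%), PC2 0.1774 (17.74%), PC3 0.129 (12.9%);  cumulative: 0.6935, 0.871, 1


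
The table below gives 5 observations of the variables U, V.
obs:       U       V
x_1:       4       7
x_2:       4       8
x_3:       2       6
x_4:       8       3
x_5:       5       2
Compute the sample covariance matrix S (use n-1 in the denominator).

Step 1 — column means:
  mean(U) = (4 + 4 + 2 + 8 + 5) / 5 = 23/5 = 4.6
  mean(V) = (7 + 8 + 6 + 3 + 2) / 5 = 26/5 = 5.2

Step 2 — sample covariance S[i,j] = (1/(n-1)) · Σ_k (x_{k,i} - mean_i) · (x_{k,j} - mean_j), with n-1 = 4.
  S[U,U] = ((-0.6)·(-0.6) + (-0.6)·(-0.6) + (-2.6)·(-2.6) + (3.4)·(3.4) + (0.4)·(0.4)) / 4 = 19.2/4 = 4.8
  S[U,V] = ((-0.6)·(1.8) + (-0.6)·(2.8) + (-2.6)·(0.8) + (3.4)·(-2.2) + (0.4)·(-3.2)) / 4 = -13.6/4 = -3.4
  S[V,V] = ((1.8)·(1.8) + (2.8)·(2.8) + (0.8)·(0.8) + (-2.2)·(-2.2) + (-3.2)·(-3.2)) / 4 = 26.8/4 = 6.7

S is symmetric (S[j,i] = S[i,j]). Assembling:

S = [[4.8, -3.4],
 [-3.4, 6.7]]


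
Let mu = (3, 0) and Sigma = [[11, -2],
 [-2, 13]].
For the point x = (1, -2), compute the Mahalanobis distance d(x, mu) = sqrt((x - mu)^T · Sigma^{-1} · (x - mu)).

Step 1 — centre the observation: (x - mu) = (-2, -2).

Step 2 — invert Sigma. det(Sigma) = 11·13 - (-2)² = 139.
  Sigma^{-1} = (1/det) · [[d, -b], [-b, a]] = [[0.0935, 0.0144],
 [0.0144, 0.0791]].

Step 3 — form the quadratic (x - mu)^T · Sigma^{-1} · (x - mu):
  Sigma^{-1} · (x - mu) = (-0.2158, -0.1871).
  (x - mu)^T · [Sigma^{-1} · (x - mu)] = (-2)·(-0.2158) + (-2)·(-0.1871) = 0.8058.

Step 4 — take square root: d = √(0.8058) ≈ 0.8976.

d(x, mu) = √(0.8058) ≈ 0.8976


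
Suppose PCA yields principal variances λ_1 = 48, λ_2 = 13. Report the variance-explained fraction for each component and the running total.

Step 1 — total variance = trace(Sigma) = Σ λ_i = 48 + 13 = 61.

Step 2 — fraction explained by component i = λ_i / Σ λ:
  PC1: 48/61 = 0.7869
  PC2: 13/61 = 0.2131

Step 3 — cumulative fraction after k components = (λ_1 + ... + λ_k) / Σ λ:
  k = 1: 48/61 = 0.7869
  k = 2: (48 + 13)/61 = 61/61 = 1

Summary (fraction, with percent):

explained: PC1 0.7869 (78.69%), PC2 0.2131 (21.31%);  cumulative: 0.7869, 1


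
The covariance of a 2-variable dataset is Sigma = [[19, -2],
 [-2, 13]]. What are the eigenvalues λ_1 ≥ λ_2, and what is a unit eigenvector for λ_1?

Step 1 — characteristic polynomial of 2×2 Sigma:
  det(Sigma - λI) = λ² - trace · λ + det = 0.
  trace = 19 + 13 = 32, det = 19·13 - (-2)² = 243.
Step 2 — discriminant:
  Δ = trace² - 4·det = 1024 - 972 = 52.
Step 3 — eigenvalues:
  λ = (trace ± √Δ)/2 = (32 ± 7.2111)/2,
  λ_1 = 19.6056,  λ_2 = 12.3944.

Step 4 — unit eigenvector for λ_1: solve (Sigma - λ_1 I)v = 0. First row:
  (19 - 19.6056)·v_x + (-2)·v_y = 0, i.e. (-0.6056)·v_x + (-2)·v_y = 0,
  so v ∝ (b, λ_1 - a) = (-2, 0.6056); multiply by -1 so the first entry is positive: u = (2, -0.6056).
  ||u|| = √((2)² + (-0.6056)²) = √(4.3667) ≈ 2.0897,
  v_1 = u/||u|| ≈ (0.9571, -0.2898) (||v_1|| = 1).

λ_1 = 19.6056,  λ_2 = 12.3944;  v_1 ≈ (0.9571, -0.2898)


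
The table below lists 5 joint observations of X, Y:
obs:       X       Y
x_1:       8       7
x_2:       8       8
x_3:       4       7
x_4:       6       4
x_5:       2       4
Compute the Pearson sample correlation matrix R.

Step 1 — column means:
  mean(X) = (8 + 8 + 4 + 6 + 2) / 5 = 28/5 = 5.6
  mean(Y) = (7 + 8 + 7 + 4 + 4) / 5 = 30/5 = 6

Step 2 — sample variances and covariances s[i,j] = (1/(n-1)) · Σ_k (x_{k,i} - mean_i) · (x_{k,j} - mean_j), with n-1 = 4:
  s[X,X] = ((2.4)·(2.4) + (2.4)·(2.4) + (-1.6)·(-1.6) + (0.4)·(0.4) + (-3.6)·(-3.6)) / 4 = 27.2/4 = 6.8
  s[X,Y] = ((2.4)·(1) + (2.4)·(2) + (-1.6)·(1) + (0.4)·(-2) + (-3.6)·(-2)) / 4 = 12/4 = 3
  s[Y,Y] = ((1)·(1) + (2)·(2) + (1)·(1) + (-2)·(-2) + (-2)·(-2)) / 4 = 14/4 = 3.5
  Sample standard deviations s_i = √(s[i,i]):
  s(X) = √(6.8) = 2.6077
  s(Y) = √(3.5) = 1.8708

Step 3 — r_{ij} = s_{ij} / (s_i · s_j):
  r[X,X] = 1 (diagonal).
  r[X,Y] = 3 / (2.6077 · 1.8708) = 3 / 4.8785 = 0.6149
  r[Y,Y] = 1 (diagonal).

R is symmetric with unit diagonal. Assembling:

R = [[1, 0.6149],
 [0.6149, 1]]


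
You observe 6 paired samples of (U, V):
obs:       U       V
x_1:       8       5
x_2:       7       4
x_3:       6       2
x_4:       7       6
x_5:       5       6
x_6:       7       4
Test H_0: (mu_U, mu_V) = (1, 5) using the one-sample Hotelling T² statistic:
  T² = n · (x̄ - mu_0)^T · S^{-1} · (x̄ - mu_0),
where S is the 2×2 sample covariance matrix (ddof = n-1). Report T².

Step 1 — sample mean vector:
  mean(U) = (8 + 7 + 6 + 7 + 5 + 7) / 6 = 40/6 = 6.6667
  mean(V) = (5 + 4 + 2 + 6 + 6 + 4) / 6 = 27/6 = 4.5
  x̄ = (6.6667, 4.5),  deviation x̄ - mu_0 = (6.6667, 4.5) - (1, 5) = (5.6667, -0.5).

Step 2 — sample covariance matrix, S[i,j] = (1/(n-1)) · Σ_k (x_{k,i} - mean_i) · (x_{k,j} - mean_j), divisor n-1 = 5:
  S[U,U] = ((1.3333)·(1.3333) + (0.3333)·(0.3333) + (-0.6667)·(-0.6667) + (0.3333)·(0.3333) + (-1.6667)·(-1.6667) + (0.3333)·(0.3333)) / 5 = 5.3333/5 = 1.0667
  S[U,V] = ((1.3333)·(0.5) + (0.3333)·(-0.5) + (-0.6667)·(-2.5) + (0.3333)·(1.5) + (-1.6667)·(1.5) + (0.3333)·(-0.5)) / 5 = 0/5 = 0
  S[V,V] = ((0.5)·(0.5) + (-0.5)·(-0.5) + (-2.5)·(-2.5) + (1.5)·(1.5) + (1.5)·(1.5) + (-0.5)·(-0.5)) / 5 = 11.5/5 = 2.3
  S = [[1.0667, 0],
 [0, 2.3]].

Step 3 — invert S. det(S) = 1.0667·2.3 - (0)² = 2.4533.
  S^{-1} = (1/det) · [[d, -b], [-b, a]] = [[0.9375, 0],
 [0, 0.4348]].

Step 4 — quadratic form (x̄ - mu_0)^T · S^{-1} · (x̄ - mu_0):
  S^{-1} · (x̄ - mu_0) = (5.3125, -0.2174),
  (x̄ - mu_0)^T · [...] = (5.6667)·(5.3125) + (-0.5)·(-0.2174) = 30.2129.

Step 5 — scale by n: T² = 6 · 30.2129 = 181.2772.

T² ≈ 181.2772


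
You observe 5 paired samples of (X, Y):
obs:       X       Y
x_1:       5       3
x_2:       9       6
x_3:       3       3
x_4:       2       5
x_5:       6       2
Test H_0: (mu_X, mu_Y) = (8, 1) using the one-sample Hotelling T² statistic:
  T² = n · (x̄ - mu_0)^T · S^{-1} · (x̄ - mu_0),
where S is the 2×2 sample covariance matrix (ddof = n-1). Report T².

Step 1 — sample mean vector:
  mean(X) = (5 + 9 + 3 + 2 + 6) / 5 = 25/5 = 5
  mean(Y) = (3 + 6 + 3 + 5 + 2) / 5 = 19/5 = 3.8
  x̄ = (5, 3.8),  deviation x̄ - mu_0 = (5, 3.8) - (8, 1) = (-3, 2.8).

Step 2 — sample covariance matrix, S[i,j] = (1/(n-1)) · Σ_k (x_{k,i} - mean_i) · (x_{k,j} - mean_j), divisor n-1 = 4:
  S[X,X] = ((0)·(0) + (4)·(4) + (-2)·(-2) + (-3)·(-3) + (1)·(1)) / 4 = 30/4 = 7.5
  S[X,Y] = ((0)·(-0.8) + (4)·(2.2) + (-2)·(-0.8) + (-3)·(1.2) + (1)·(-1.8)) / 4 = 5/4 = 1.25
  S[Y,Y] = ((-0.8)·(-0.8) + (2.2)·(2.2) + (-0.8)·(-0.8) + (1.2)·(1.2) + (-1.8)·(-1.8)) / 4 = 10.8/4 = 2.7
  S = [[7.5, 1.25],
 [1.25, 2.7]].

Step 3 — invert S. det(S) = 7.5·2.7 - (1.25)² = 18.6875.
  S^{-1} = (1/det) · [[d, -b], [-b, a]] = [[0.1445, -0.0669],
 [-0.0669, 0.4013]].

Step 4 — quadratic form (x̄ - mu_0)^T · S^{-1} · (x̄ - mu_0):
  S^{-1} · (x̄ - mu_0) = (-0.6207, 1.3244),
  (x̄ - mu_0)^T · [...] = (-3)·(-0.6207) + (2.8)·(1.3244) = 5.5706.

Step 5 — scale by n: T² = 5 · 5.5706 = 27.8528.

T² ≈ 27.8528


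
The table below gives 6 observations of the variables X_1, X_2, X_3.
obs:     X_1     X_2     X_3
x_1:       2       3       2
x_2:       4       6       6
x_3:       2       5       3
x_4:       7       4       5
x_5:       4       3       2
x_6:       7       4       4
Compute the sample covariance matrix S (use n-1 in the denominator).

Step 1 — column means:
  mean(X_1) = (2 + 4 + 2 + 7 + 4 + 7) / 6 = 26/6 = 4.3333
  mean(X_2) = (3 + 6 + 5 + 4 + 3 + 4) / 6 = 25/6 = 4.1667
  mean(X_3) = (2 + 6 + 3 + 5 + 2 + 4) / 6 = 22/6 = 3.6667

Step 2 — sample covariance S[i,j] = (1/(n-1)) · Σ_k (x_{k,i} - mean_i) · (x_{k,j} - mean_j), with n-1 = 5.
  S[X_1,X_1] = ((-2.3333)·(-2.3333) + (-0.3333)·(-0.3333) + (-2.3333)·(-2.3333) + (2.6667)·(2.6667) + (-0.3333)·(-0.3333) + (2.6667)·(2.6667)) / 5 = 25.3333/5 = 5.0667
  S[X_1,X_2] = ((-2.3333)·(-1.1667) + (-0.3333)·(1.8333) + (-2.3333)·(0.8333) + (2.6667)·(-0.1667) + (-0.3333)·(-1.1667) + (2.6667)·(-0.1667)) / 5 = -0.3333/5 = -0.0667
  S[X_1,X_3] = ((-2.3333)·(-1.6667) + (-0.3333)·(2.3333) + (-2.3333)·(-0.6667) + (2.6667)·(1.3333) + (-0.3333)·(-1.6667) + (2.6667)·(0.3333)) / 5 = 9.6667/5 = 1.9333
  S[X_2,X_2] = ((-1.1667)·(-1.1667) + (1.8333)·(1.8333) + (0.8333)·(0.8333) + (-0.1667)·(-0.1667) + (-1.1667)·(-1.1667) + (-0.1667)·(-0.1667)) / 5 = 6.8333/5 = 1.3667
  S[X_2,X_3] = ((-1.1667)·(-1.6667) + (1.8333)·(2.3333) + (0.8333)·(-0.6667) + (-0.1667)·(1.3333) + (-1.1667)·(-1.6667) + (-0.1667)·(0.3333)) / 5 = 7.3333/5 = 1.4667
  S[X_3,X_3] = ((-1.6667)·(-1.6667) + (2.3333)·(2.3333) + (-0.6667)·(-0.6667) + (1.3333)·(1.3333) + (-1.6667)·(-1.6667) + (0.3333)·(0.3333)) / 5 = 13.3333/5 = 2.6667

S is symmetric (S[j,i] = S[i,j]). Assembling:

S = [[5.0667, -0.0667, 1.9333],
 [-0.0667, 1.3667, 1.4667],
 [1.9333, 1.4667, 2.6667]]


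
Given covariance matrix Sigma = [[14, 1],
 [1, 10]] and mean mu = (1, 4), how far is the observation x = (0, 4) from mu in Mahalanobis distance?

Step 1 — centre the observation: (x - mu) = (-1, 0).

Step 2 — invert Sigma. det(Sigma) = 14·10 - (1)² = 139.
  Sigma^{-1} = (1/det) · [[d, -b], [-b, a]] = [[0.0719, -0.0072],
 [-0.0072, 0.1007]].

Step 3 — form the quadratic (x - mu)^T · Sigma^{-1} · (x - mu):
  Sigma^{-1} · (x - mu) = (-0.0719, 0.0072).
  (x - mu)^T · [Sigma^{-1} · (x - mu)] = (-1)·(-0.0719) + (0)·(0.0072) = 0.0719.

Step 4 — take square root: d = √(0.0719) ≈ 0.2682.

d(x, mu) = √(0.0719) ≈ 0.2682


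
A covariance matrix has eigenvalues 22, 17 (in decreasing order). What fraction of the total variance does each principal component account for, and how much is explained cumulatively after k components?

Step 1 — total variance = trace(Sigma) = Σ λ_i = 22 + 17 = 39.

Step 2 — fraction explained by component i = λ_i / Σ λ:
  PC1: 22/39 = 0.5641
  PC2: 17/39 = 0.4359

Step 3 — cumulative fraction after k components = (λ_1 + ... + λ_k) / Σ λ:
  k = 1: 22/39 = 0.5641
  k = 2: (22 + 17)/39 = 39/39 = 1

Summary (fraction, with percent):

explained: PC1 0.5641 (56.41%), PC2 0.4359 (43.59%);  cumulative: 0.5641, 1


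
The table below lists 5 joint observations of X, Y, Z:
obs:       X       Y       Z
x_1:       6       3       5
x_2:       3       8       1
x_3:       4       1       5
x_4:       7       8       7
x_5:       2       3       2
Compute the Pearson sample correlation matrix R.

Step 1 — column means:
  mean(X) = (6 + 3 + 4 + 7 + 2) / 5 = 22/5 = 4.4
  mean(Y) = (3 + 8 + 1 + 8 + 3) / 5 = 23/5 = 4.6
  mean(Z) = (5 + 1 + 5 + 7 + 2) / 5 = 20/5 = 4

Step 2 — sample variances and covariances s[i,j] = (1/(n-1)) · Σ_k (x_{k,i} - mean_i) · (x_{k,j} - mean_j), with n-1 = 4:
  s[X,X] = ((1.6)·(1.6) + (-1.4)·(-1.4) + (-0.4)·(-0.4) + (2.6)·(2.6) + (-2.4)·(-2.4)) / 4 = 17.2/4 = 4.3
  s[X,Y] = ((1.6)·(-1.6) + (-1.4)·(3.4) + (-0.4)·(-3.6) + (2.6)·(3.4) + (-2.4)·(-1.6)) / 4 = 6.8/4 = 1.7
  s[X,Z] = ((1.6)·(1) + (-1.4)·(-3) + (-0.4)·(1) + (2.6)·(3) + (-2.4)·(-2)) / 4 = 18/4 = 4.5
  s[Y,Y] = ((-1.6)·(-1.6) + (3.4)·(3.4) + (-3.6)·(-3.6) + (3.4)·(3.4) + (-1.6)·(-1.6)) / 4 = 41.2/4 = 10.3
  s[Y,Z] = ((-1.6)·(1) + (3.4)·(-3) + (-3.6)·(1) + (3.4)·(3) + (-1.6)·(-2)) / 4 = -2/4 = -0.5
  s[Z,Z] = ((1)·(1) + (-3)·(-3) + (1)·(1) + (3)·(3) + (-2)·(-2)) / 4 = 24/4 = 6
  Sample standard deviations s_i = √(s[i,i]):
  s(X) = √(4.3) = 2.0736
  s(Y) = √(10.3) = 3.2094
  s(Z) = √(6) = 2.4495

Step 3 — r_{ij} = s_{ij} / (s_i · s_j):
  r[X,X] = 1 (diagonal).
  r[X,Y] = 1.7 / (2.0736 · 3.2094) = 1.7 / 6.6551 = 0.2554
  r[X,Z] = 4.5 / (2.0736 · 2.4495) = 4.5 / 5.0794 = 0.8859
  r[Y,Y] = 1 (diagonal).
  r[Y,Z] = -0.5 / (3.2094 · 2.4495) = -0.5 / 7.8613 = -0.0636
  r[Z,Z] = 1 (diagonal).

R is symmetric with unit diagonal. Assembling:

R = [[1, 0.2554, 0.8859],
 [0.2554, 1, -0.0636],
 [0.8859, -0.0636, 1]]


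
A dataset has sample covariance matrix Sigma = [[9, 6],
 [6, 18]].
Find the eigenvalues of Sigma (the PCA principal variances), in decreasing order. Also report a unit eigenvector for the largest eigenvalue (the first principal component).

Step 1 — characteristic polynomial of 2×2 Sigma:
  det(Sigma - λI) = λ² - trace · λ + det = 0.
  trace = 9 + 18 = 27, det = 9·18 - (6)² = 126.
Step 2 — discriminant:
  Δ = trace² - 4·det = 729 - 504 = 225.
Step 3 — eigenvalues:
  λ = (trace ± √Δ)/2 = (27 ± 15)/2,
  λ_1 = 21,  λ_2 = 6.

Step 4 — unit eigenvector for λ_1: solve (Sigma - λ_1 I)v = 0. First row:
  (9 - 21)·v_x + (6)·v_y = 0, i.e. (-12)·v_x + (6)·v_y = 0,
  so v ∝ (b, λ_1 - a) = (6, 12) = u.
  ||u|| = √((6)² + (12)²) = √(180) ≈ 13.4164,
  v_1 = u/||u|| ≈ (0.4472, 0.8944) (||v_1|| = 1).

λ_1 = 21,  λ_2 = 6;  v_1 ≈ (0.4472, 0.8944)


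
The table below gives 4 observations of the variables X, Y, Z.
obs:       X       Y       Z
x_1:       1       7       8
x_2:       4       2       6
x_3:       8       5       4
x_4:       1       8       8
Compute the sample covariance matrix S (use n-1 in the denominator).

Step 1 — column means:
  mean(X) = (1 + 4 + 8 + 1) / 4 = 14/4 = 3.5
  mean(Y) = (7 + 2 + 5 + 8) / 4 = 22/4 = 5.5
  mean(Z) = (8 + 6 + 4 + 8) / 4 = 26/4 = 6.5

Step 2 — sample covariance S[i,j] = (1/(n-1)) · Σ_k (x_{k,i} - mean_i) · (x_{k,j} - mean_j), with n-1 = 3.
  S[X,X] = ((-2.5)·(-2.5) + (0.5)·(0.5) + (4.5)·(4.5) + (-2.5)·(-2.5)) / 3 = 33/3 = 11
  S[X,Y] = ((-2.5)·(1.5) + (0.5)·(-3.5) + (4.5)·(-0.5) + (-2.5)·(2.5)) / 3 = -14/3 = -4.6667
  S[X,Z] = ((-2.5)·(1.5) + (0.5)·(-0.5) + (4.5)·(-2.5) + (-2.5)·(1.5)) / 3 = -19/3 = -6.3333
  S[Y,Y] = ((1.5)·(1.5) + (-3.5)·(-3.5) + (-0.5)·(-0.5) + (2.5)·(2.5)) / 3 = 21/3 = 7
  S[Y,Z] = ((1.5)·(1.5) + (-3.5)·(-0.5) + (-0.5)·(-2.5) + (2.5)·(1.5)) / 3 = 9/3 = 3
  S[Z,Z] = ((1.5)·(1.5) + (-0.5)·(-0.5) + (-2.5)·(-2.5) + (1.5)·(1.5)) / 3 = 11/3 = 3.6667

S is symmetric (S[j,i] = S[i,j]). Assembling:

S = [[11, -4.6667, -6.3333],
 [-4.6667, 7, 3],
 [-6.3333, 3, 3.6667]]


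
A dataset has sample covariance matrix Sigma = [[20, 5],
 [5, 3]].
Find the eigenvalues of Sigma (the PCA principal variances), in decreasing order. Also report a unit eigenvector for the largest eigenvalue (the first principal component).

Step 1 — characteristic polynomial of 2×2 Sigma:
  det(Sigma - λI) = λ² - trace · λ + det = 0.
  trace = 20 + 3 = 23, det = 20·3 - (5)² = 35.
Step 2 — discriminant:
  Δ = trace² - 4·det = 529 - 140 = 389.
Step 3 — eigenvalues:
  λ = (trace ± √Δ)/2 = (23 ± 19.7231)/2,
  λ_1 = 21.3615,  λ_2 = 1.6385.

Step 4 — unit eigenvector for λ_1: solve (Sigma - λ_1 I)v = 0. First row:
  (20 - 21.3615)·v_x + (5)·v_y = 0, i.e. (-1.3615)·v_x + (5)·v_y = 0,
  so v ∝ (b, λ_1 - a) = (5, 1.3615) = u.
  ||u|| = √((5)² + (1.3615)²) = √(26.8538) ≈ 5.1821,
  v_1 = u/||u|| ≈ (0.9649, 0.2627) (||v_1|| = 1).

λ_1 = 21.3615,  λ_2 = 1.6385;  v_1 ≈ (0.9649, 0.2627)


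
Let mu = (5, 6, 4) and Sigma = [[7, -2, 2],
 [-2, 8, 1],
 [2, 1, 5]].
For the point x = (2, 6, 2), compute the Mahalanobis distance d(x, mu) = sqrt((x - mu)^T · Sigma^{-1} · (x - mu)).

Step 1 — centre the observation: (x - mu) = (-3, 0, -2).

Step 2 — invert Sigma (cofactor / det for 3×3, or solve directly):
  Sigma^{-1} = [[0.1831, 0.0563, -0.0845],
 [0.0563, 0.1455, -0.0516],
 [-0.0845, -0.0516, 0.2441]].

Step 3 — form the quadratic (x - mu)^T · Sigma^{-1} · (x - mu):
  Sigma^{-1} · (x - mu) = (-0.3803, -0.0657, -0.2347).
  (x - mu)^T · [Sigma^{-1} · (x - mu)] = (-3)·(-0.3803) + (0)·(-0.0657) + (-2)·(-0.2347) = 1.6103.

Step 4 — take square root: d = √(1.6103) ≈ 1.269.

d(x, mu) = √(1.6103) ≈ 1.269


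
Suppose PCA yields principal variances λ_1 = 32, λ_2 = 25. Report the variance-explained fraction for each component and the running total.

Step 1 — total variance = trace(Sigma) = Σ λ_i = 32 + 25 = 57.

Step 2 — fraction explained by component i = λ_i / Σ λ:
  PC1: 32/57 = 0.5614
  PC2: 25/57 = 0.4386

Step 3 — cumulative fraction after k components = (λ_1 + ... + λ_k) / Σ λ:
  k = 1: 32/57 = 0.5614
  k = 2: (32 + 25)/57 = 57/57 = 1

Summary (fraction, with percent):

explained: PC1 0.5614 (56.14%), PC2 0.4386 (43.86%);  cumulative: 0.5614, 1


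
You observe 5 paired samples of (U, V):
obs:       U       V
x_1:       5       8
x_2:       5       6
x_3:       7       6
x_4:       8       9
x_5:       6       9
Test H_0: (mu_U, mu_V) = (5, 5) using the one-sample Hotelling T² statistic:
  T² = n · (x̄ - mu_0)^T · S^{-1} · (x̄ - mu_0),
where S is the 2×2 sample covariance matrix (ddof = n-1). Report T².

Step 1 — sample mean vector:
  mean(U) = (5 + 5 + 7 + 8 + 6) / 5 = 31/5 = 6.2
  mean(V) = (8 + 6 + 6 + 9 + 9) / 5 = 38/5 = 7.6
  x̄ = (6.2, 7.6),  deviation x̄ - mu_0 = (6.2, 7.6) - (5, 5) = (1.2, 2.6).

Step 2 — sample covariance matrix, S[i,j] = (1/(n-1)) · Σ_k (x_{k,i} - mean_i) · (x_{k,j} - mean_j), divisor n-1 = 4:
  S[U,U] = ((-1.2)·(-1.2) + (-1.2)·(-1.2) + (0.8)·(0.8) + (1.8)·(1.8) + (-0.2)·(-0.2)) / 4 = 6.8/4 = 1.7
  S[U,V] = ((-1.2)·(0.4) + (-1.2)·(-1.6) + (0.8)·(-1.6) + (1.8)·(1.4) + (-0.2)·(1.4)) / 4 = 2.4/4 = 0.6
  S[V,V] = ((0.4)·(0.4) + (-1.6)·(-1.6) + (-1.6)·(-1.6) + (1.4)·(1.4) + (1.4)·(1.4)) / 4 = 9.2/4 = 2.3
  S = [[1.7, 0.6],
 [0.6, 2.3]].

Step 3 — invert S. det(S) = 1.7·2.3 - (0.6)² = 3.55.
  S^{-1} = (1/det) · [[d, -b], [-b, a]] = [[0.6479, -0.169],
 [-0.169, 0.4789]].

Step 4 — quadratic form (x̄ - mu_0)^T · S^{-1} · (x̄ - mu_0):
  S^{-1} · (x̄ - mu_0) = (0.338, 1.0423),
  (x̄ - mu_0)^T · [...] = (1.2)·(0.338) + (2.6)·(1.0423) = 3.1155.

Step 5 — scale by n: T² = 5 · 3.1155 = 15.5775.

T² ≈ 15.5775


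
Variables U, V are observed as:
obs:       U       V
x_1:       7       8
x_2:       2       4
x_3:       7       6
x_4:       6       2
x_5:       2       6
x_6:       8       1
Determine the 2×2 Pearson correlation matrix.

Step 1 — column means:
  mean(U) = (7 + 2 + 7 + 6 + 2 + 8) / 6 = 32/6 = 5.3333
  mean(V) = (8 + 4 + 6 + 2 + 6 + 1) / 6 = 27/6 = 4.5

Step 2 — sample variances and covariances s[i,j] = (1/(n-1)) · Σ_k (x_{k,i} - mean_i) · (x_{k,j} - mean_j), with n-1 = 5:
  s[U,U] = ((1.6667)·(1.6667) + (-3.3333)·(-3.3333) + (1.6667)·(1.6667) + (0.6667)·(0.6667) + (-3.3333)·(-3.3333) + (2.6667)·(2.6667)) / 5 = 35.3333/5 = 7.0667
  s[U,V] = ((1.6667)·(3.5) + (-3.3333)·(-0.5) + (1.6667)·(1.5) + (0.6667)·(-2.5) + (-3.3333)·(1.5) + (2.6667)·(-3.5)) / 5 = -6/5 = -1.2
  s[V,V] = ((3.5)·(3.5) + (-0.5)·(-0.5) + (1.5)·(1.5) + (-2.5)·(-2.5) + (1.5)·(1.5) + (-3.5)·(-3.5)) / 5 = 35.5/5 = 7.1
  Sample standard deviations s_i = √(s[i,i]):
  s(U) = √(7.0667) = 2.6583
  s(V) = √(7.1) = 2.6646

Step 3 — r_{ij} = s_{ij} / (s_i · s_j):
  r[U,U] = 1 (diagonal).
  r[U,V] = -1.2 / (2.6583 · 2.6646) = -1.2 / 7.0833 = -0.1694
  r[V,V] = 1 (diagonal).

R is symmetric with unit diagonal. Assembling:

R = [[1, -0.1694],
 [-0.1694, 1]]


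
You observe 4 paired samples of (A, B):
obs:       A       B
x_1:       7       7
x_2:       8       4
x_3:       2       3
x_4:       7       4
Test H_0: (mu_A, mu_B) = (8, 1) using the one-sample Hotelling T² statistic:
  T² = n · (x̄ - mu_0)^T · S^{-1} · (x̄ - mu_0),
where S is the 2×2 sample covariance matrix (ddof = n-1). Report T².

Step 1 — sample mean vector:
  mean(A) = (7 + 8 + 2 + 7) / 4 = 24/4 = 6
  mean(B) = (7 + 4 + 3 + 4) / 4 = 18/4 = 4.5
  x̄ = (6, 4.5),  deviation x̄ - mu_0 = (6, 4.5) - (8, 1) = (-2, 3.5).

Step 2 — sample covariance matrix, S[i,j] = (1/(n-1)) · Σ_k (x_{k,i} - mean_i) · (x_{k,j} - mean_j), divisor n-1 = 3:
  S[A,A] = ((1)·(1) + (2)·(2) + (-4)·(-4) + (1)·(1)) / 3 = 22/3 = 7.3333
  S[A,B] = ((1)·(2.5) + (2)·(-0.5) + (-4)·(-1.5) + (1)·(-0.5)) / 3 = 7/3 = 2.3333
  S[B,B] = ((2.5)·(2.5) + (-0.5)·(-0.5) + (-1.5)·(-1.5) + (-0.5)·(-0.5)) / 3 = 9/3 = 3
  S = [[7.3333, 2.3333],
 [2.3333, 3]].

Step 3 — invert S. det(S) = 7.3333·3 - (2.3333)² = 16.5556.
  S^{-1} = (1/det) · [[d, -b], [-b, a]] = [[0.1812, -0.1409],
 [-0.1409, 0.443]].

Step 4 — quadratic form (x̄ - mu_0)^T · S^{-1} · (x̄ - mu_0):
  S^{-1} · (x̄ - mu_0) = (-0.8557, 1.8322),
  (x̄ - mu_0)^T · [...] = (-2)·(-0.8557) + (3.5)·(1.8322) = 8.1242.

Step 5 — scale by n: T² = 4 · 8.1242 = 32.4966.

T² ≈ 32.4966


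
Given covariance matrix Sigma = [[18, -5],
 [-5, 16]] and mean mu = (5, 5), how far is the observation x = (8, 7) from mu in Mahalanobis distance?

Step 1 — centre the observation: (x - mu) = (3, 2).

Step 2 — invert Sigma. det(Sigma) = 18·16 - (-5)² = 263.
  Sigma^{-1} = (1/det) · [[d, -b], [-b, a]] = [[0.0608, 0.019],
 [0.019, 0.0684]].

Step 3 — form the quadratic (x - mu)^T · Sigma^{-1} · (x - mu):
  Sigma^{-1} · (x - mu) = (0.2205, 0.1939).
  (x - mu)^T · [Sigma^{-1} · (x - mu)] = (3)·(0.2205) + (2)·(0.1939) = 1.0494.

Step 4 — take square root: d = √(1.0494) ≈ 1.0244.

d(x, mu) = √(1.0494) ≈ 1.0244


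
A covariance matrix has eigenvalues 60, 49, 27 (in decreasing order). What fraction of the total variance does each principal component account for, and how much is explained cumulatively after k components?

Step 1 — total variance = trace(Sigma) = Σ λ_i = 60 + 49 + 27 = 136.

Step 2 — fraction explained by component i = λ_i / Σ λ:
  PC1: 60/136 = 0.4412
  PC2: 49/136 = 0.3603
  PC3: 27/136 = 0.1985

Step 3 — cumulative fraction after k components = (λ_1 + ... + λ_k) / Σ λ:
  k = 1: 60/136 = 0.4412
  k = 2: (60 + 49)/136 = 109/136 = 0.8015
  k = 3: (60 + 49 + 27)/136 = 136/136 = 1

Summary (fraction, with percent):

explained: PC1 0.4412 (44.12%), PC2 0.3603 (36.03%), PC3 0.1985 (19.85%);  cumulative: 0.4412, 0.8015, 1


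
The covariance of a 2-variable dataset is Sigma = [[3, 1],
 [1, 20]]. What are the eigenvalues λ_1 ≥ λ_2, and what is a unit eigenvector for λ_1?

Step 1 — characteristic polynomial of 2×2 Sigma:
  det(Sigma - λI) = λ² - trace · λ + det = 0.
  trace = 3 + 20 = 23, det = 3·20 - (1)² = 59.
Step 2 — discriminant:
  Δ = trace² - 4·det = 529 - 236 = 293.
Step 3 — eigenvalues:
  λ = (trace ± √Δ)/2 = (23 ± 17.1172)/2,
  λ_1 = 20.0586,  λ_2 = 2.9414.

Step 4 — unit eigenvector for λ_1: solve (Sigma - λ_1 I)v = 0. First row:
  (3 - 20.0586)·v_x + (1)·v_y = 0, i.e. (-17.0586)·v_x + (1)·v_y = 0,
  so v ∝ (b, λ_1 - a) = (1, 17.0586) = u.
  ||u|| = √((1)² + (17.0586)²) = √(291.9966) ≈ 17.0879,
  v_1 = u/||u|| ≈ (0.0585, 0.9983) (||v_1|| = 1).

λ_1 = 20.0586,  λ_2 = 2.9414;  v_1 ≈ (0.0585, 0.9983)


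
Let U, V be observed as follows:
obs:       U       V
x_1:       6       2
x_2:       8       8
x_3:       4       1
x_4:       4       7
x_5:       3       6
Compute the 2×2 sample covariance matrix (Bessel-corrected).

Step 1 — column means:
  mean(U) = (6 + 8 + 4 + 4 + 3) / 5 = 25/5 = 5
  mean(V) = (2 + 8 + 1 + 7 + 6) / 5 = 24/5 = 4.8

Step 2 — sample covariance S[i,j] = (1/(n-1)) · Σ_k (x_{k,i} - mean_i) · (x_{k,j} - mean_j), with n-1 = 4.
  S[U,U] = ((1)·(1) + (3)·(3) + (-1)·(-1) + (-1)·(-1) + (-2)·(-2)) / 4 = 16/4 = 4
  S[U,V] = ((1)·(-2.8) + (3)·(3.2) + (-1)·(-3.8) + (-1)·(2.2) + (-2)·(1.2)) / 4 = 6/4 = 1.5
  S[V,V] = ((-2.8)·(-2.8) + (3.2)·(3.2) + (-3.8)·(-3.8) + (2.2)·(2.2) + (1.2)·(1.2)) / 4 = 38.8/4 = 9.7

S is symmetric (S[j,i] = S[i,j]). Assembling:

S = [[4, 1.5],
 [1.5, 9.7]]
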